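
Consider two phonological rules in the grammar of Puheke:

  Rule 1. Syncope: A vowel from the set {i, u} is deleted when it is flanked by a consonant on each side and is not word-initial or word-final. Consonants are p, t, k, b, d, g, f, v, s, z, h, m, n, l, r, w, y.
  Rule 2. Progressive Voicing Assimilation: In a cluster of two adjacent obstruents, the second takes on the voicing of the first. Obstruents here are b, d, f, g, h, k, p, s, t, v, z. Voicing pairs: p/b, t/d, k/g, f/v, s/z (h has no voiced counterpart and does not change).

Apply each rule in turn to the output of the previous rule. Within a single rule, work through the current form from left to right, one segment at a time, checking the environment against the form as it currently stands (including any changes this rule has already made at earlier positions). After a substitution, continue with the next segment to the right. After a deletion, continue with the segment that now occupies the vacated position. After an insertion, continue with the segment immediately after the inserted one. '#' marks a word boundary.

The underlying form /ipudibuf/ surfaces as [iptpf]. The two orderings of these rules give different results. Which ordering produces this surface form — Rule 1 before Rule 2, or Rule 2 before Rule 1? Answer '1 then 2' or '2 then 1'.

1 then 2

Order 1 then 2:
  1 Syncope: [ipudibuf] → [ipdbf]
  2 Progressive Voicing Assimilation: [ipdbf] → [iptpf]
  result: [iptpf]
Order 2 then 1:
  2 Progressive Voicing Assimilation: no change — [ipudibuf]
  1 Syncope: [ipudibuf] → [ipdbf]
  result: [ipdbf]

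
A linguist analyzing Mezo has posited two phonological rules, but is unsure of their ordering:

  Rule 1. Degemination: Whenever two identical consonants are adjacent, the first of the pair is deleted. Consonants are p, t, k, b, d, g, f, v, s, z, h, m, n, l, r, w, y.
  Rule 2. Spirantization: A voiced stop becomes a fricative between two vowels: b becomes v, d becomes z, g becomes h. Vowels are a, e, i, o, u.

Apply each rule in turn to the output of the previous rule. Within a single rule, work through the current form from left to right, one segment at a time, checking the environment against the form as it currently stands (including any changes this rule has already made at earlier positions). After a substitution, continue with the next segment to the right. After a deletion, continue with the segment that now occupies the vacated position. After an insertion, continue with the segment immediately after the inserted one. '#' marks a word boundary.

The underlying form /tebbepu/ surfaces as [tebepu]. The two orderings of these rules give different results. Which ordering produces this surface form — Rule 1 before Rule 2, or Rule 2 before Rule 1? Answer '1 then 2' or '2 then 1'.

Order 1 then 2:
  1 Degemination: [tebbepu] → [tebepu]
  2 Spirantization: [tebepu] → [tevepu]
  result: [tevepu]
Order 2 then 1:
  2 Spirantization: no change — [tebbepu]
  1 Degemination: [tebbepu] → [tebepu]
  result: [tebepu]

2 then 1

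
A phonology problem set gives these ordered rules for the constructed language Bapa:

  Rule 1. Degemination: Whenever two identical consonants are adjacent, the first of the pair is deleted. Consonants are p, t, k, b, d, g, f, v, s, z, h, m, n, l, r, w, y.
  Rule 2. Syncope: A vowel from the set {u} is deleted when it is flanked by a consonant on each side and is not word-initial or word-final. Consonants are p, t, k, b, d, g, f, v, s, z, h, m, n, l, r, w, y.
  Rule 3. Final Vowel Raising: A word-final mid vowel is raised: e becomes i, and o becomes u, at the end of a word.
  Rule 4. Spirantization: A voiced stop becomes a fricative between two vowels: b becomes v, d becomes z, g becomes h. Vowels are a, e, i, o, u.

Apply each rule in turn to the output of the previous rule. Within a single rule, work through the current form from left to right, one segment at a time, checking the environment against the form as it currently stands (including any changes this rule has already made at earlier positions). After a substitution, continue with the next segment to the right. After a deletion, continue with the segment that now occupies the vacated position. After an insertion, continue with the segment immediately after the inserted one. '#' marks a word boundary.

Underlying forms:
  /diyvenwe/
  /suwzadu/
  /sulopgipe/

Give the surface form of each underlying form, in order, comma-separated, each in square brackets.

/diyvenwe/:
  Rule 1 Degemination: no change — [diyvenwe]
  Rule 2 Syncope: no change — [diyvenwe]
  Rule 3 Final Vowel Raising: [diyvenwe] → [diyvenwi]
  Rule 4 Spirantization: no change — [diyvenwi]
/suwzadu/:
  Rule 1 Degemination: no change — [suwzadu]
  Rule 2 Syncope: [suwzadu] → [swzadu]
  Rule 3 Final Vowel Raising: no change — [swzadu]
  Rule 4 Spirantization: [swzadu] → [swzazu]
/sulopgipe/:
  Rule 1 Degemination: no change — [sulopgipe]
  Rule 2 Syncope: [sulopgipe] → [slopgipe]
  Rule 3 Final Vowel Raising: [slopgipe] → [slopgipi]
  Rule 4 Spirantization: no change — [slopgipi]

[diyvenwi], [swzazu], [slopgipi]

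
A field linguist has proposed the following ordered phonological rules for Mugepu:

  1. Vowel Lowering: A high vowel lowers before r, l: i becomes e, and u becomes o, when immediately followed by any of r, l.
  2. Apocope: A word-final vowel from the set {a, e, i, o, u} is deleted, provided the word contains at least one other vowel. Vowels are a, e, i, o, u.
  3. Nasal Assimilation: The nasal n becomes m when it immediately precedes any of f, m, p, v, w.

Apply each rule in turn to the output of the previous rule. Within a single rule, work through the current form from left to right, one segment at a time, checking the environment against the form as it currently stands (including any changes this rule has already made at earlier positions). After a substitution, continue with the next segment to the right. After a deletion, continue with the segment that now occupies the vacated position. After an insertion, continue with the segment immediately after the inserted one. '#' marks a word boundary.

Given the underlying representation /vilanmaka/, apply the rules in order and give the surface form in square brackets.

1 Vowel Lowering: [vilanmaka] → [velanmaka]
2 Apocope: [velanmaka] → [velanmak]
3 Nasal Assimilation: [velanmak] → [velammak]

[velammak]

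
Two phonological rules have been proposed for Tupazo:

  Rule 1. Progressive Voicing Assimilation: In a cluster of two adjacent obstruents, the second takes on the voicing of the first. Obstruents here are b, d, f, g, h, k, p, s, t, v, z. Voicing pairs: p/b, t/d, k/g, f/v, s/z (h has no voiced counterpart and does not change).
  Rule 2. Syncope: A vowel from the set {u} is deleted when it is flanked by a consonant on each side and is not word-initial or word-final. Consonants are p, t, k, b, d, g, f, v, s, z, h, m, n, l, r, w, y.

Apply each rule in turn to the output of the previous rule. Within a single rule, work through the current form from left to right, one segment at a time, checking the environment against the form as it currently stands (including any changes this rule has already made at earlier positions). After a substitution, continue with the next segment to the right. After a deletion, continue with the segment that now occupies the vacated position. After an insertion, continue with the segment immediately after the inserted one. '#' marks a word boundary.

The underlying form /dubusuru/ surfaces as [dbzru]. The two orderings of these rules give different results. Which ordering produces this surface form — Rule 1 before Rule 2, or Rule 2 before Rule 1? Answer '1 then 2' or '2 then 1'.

2 then 1

Order 1 then 2:
  1 Progressive Voicing Assimilation: no change — [dubusuru]
  2 Syncope: [dubusuru] → [dbsru]
  result: [dbsru]
Order 2 then 1:
  2 Syncope: [dubusuru] → [dbsru]
  1 Progressive Voicing Assimilation: [dbsru] → [dbzru]
  result: [dbzru]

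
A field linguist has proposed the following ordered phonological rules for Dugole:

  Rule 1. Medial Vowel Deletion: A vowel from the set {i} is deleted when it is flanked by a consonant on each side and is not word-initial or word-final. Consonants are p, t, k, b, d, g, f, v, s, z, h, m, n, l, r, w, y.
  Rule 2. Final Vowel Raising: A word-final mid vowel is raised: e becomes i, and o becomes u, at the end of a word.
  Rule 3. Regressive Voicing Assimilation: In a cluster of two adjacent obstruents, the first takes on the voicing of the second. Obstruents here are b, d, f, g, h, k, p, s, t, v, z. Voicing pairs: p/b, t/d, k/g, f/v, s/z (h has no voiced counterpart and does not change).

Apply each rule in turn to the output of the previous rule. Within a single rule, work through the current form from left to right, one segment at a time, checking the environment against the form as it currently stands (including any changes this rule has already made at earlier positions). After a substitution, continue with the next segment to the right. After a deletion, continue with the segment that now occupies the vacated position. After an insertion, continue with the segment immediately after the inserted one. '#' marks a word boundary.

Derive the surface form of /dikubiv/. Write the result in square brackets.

[tkubv]

Rule 1 Medial Vowel Deletion: [dikubiv] → [dkubv]
Rule 2 Final Vowel Raising: no change — [dkubv]
Rule 3 Regressive Voicing Assimilation: [dkubv] → [tkubv]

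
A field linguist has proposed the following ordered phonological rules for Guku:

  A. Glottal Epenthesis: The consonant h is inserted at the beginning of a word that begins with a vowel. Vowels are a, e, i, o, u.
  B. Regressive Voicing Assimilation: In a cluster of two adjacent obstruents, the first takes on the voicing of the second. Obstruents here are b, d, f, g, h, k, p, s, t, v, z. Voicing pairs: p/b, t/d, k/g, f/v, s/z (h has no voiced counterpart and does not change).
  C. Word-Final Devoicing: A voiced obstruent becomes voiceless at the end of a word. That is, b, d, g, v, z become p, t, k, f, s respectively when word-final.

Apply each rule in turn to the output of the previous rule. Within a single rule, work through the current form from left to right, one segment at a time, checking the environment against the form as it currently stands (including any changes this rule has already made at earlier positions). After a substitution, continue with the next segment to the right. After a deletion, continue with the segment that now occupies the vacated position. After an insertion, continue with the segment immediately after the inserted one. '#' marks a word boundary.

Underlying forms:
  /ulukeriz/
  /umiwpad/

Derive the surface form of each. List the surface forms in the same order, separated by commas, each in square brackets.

/ulukeriz/:
  A Glottal Epenthesis: [ulukeriz] → [hulukeriz]
  B Regressive Voicing Assimilation: no change — [hulukeriz]
  C Word-Final Devoicing: [hulukeriz] → [hulukeris]
/umiwpad/:
  A Glottal Epenthesis: [umiwpad] → [humiwpad]
  B Regressive Voicing Assimilation: no change — [humiwpad]
  C Word-Final Devoicing: [humiwpad] → [humiwpat]

[hulukeris], [humiwpat]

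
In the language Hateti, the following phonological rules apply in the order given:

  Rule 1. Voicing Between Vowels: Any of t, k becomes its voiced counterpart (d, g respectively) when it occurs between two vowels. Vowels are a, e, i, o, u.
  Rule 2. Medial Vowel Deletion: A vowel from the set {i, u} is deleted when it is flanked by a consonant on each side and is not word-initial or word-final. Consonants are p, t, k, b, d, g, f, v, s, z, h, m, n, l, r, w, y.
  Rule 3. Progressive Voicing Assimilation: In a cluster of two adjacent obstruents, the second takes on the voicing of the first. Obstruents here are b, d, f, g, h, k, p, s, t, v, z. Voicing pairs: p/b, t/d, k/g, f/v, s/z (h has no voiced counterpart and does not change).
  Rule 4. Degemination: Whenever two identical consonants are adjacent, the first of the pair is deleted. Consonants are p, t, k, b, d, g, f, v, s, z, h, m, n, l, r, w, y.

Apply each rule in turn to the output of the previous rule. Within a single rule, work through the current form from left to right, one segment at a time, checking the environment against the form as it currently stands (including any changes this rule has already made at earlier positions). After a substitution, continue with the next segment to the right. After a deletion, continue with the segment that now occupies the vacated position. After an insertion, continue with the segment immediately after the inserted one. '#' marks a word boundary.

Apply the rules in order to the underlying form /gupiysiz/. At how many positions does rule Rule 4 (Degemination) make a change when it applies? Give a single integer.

1

Rule 1 Voicing Between Vowels: no change — [gupiysiz]
Rule 2 Medial Vowel Deletion: [gupiysiz] → [gpysz]
Rule 3 Progressive Voicing Assimilation: [gpysz] → [gbyss]
Rule 4 Degemination: [gbyss] → [gbys]
Rule Rule 4 changed 1 position(s).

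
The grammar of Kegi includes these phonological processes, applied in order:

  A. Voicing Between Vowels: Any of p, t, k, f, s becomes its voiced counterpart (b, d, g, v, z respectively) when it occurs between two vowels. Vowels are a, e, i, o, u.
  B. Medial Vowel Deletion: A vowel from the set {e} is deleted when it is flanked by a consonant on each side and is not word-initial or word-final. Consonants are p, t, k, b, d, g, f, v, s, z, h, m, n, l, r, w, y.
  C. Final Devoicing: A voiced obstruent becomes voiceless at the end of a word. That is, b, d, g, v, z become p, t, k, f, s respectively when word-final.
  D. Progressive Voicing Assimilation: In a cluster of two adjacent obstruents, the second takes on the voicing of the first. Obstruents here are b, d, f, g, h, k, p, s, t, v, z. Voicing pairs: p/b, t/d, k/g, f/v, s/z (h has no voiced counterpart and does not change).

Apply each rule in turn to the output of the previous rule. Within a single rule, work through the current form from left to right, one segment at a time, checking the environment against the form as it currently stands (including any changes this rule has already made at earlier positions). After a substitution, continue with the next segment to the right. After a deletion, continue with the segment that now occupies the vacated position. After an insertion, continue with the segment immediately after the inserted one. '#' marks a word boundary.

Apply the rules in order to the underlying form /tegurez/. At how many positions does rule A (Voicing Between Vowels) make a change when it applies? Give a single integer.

0

A Voicing Between Vowels: no change — [tegurez]
B Medial Vowel Deletion: [tegurez] → [tgurz]
C Final Devoicing: [tgurz] → [tgurs]
D Progressive Voicing Assimilation: [tgurs] → [tkurs]
Rule A changed 0 position(s).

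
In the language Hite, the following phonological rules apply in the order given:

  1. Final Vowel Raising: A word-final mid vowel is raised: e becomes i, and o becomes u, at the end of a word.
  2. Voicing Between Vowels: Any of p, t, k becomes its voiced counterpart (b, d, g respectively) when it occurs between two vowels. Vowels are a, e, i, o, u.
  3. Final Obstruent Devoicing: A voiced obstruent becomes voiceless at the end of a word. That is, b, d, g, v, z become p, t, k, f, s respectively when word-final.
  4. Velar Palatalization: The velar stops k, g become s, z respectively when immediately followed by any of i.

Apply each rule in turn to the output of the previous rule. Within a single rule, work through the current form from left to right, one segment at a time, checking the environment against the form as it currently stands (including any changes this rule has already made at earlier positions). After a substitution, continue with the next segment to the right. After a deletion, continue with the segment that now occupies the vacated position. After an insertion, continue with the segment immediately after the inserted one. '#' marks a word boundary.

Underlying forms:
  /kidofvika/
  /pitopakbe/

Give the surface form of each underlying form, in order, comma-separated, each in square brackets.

[sidofviga], [pidobakbi]

/kidofvika/:
  1 Final Vowel Raising: no change — [kidofvika]
  2 Voicing Between Vowels: [kidofvika] → [kidofviga]
  3 Final Obstruent Devoicing: no change — [kidofviga]
  4 Velar Palatalization: [kidofviga] → [sidofviga]
/pitopakbe/:
  1 Final Vowel Raising: [pitopakbe] → [pitopakbi]
  2 Voicing Between Vowels: [pitopakbi] → [pidobakbi]
  3 Final Obstruent Devoicing: no change — [pidobakbi]
  4 Velar Palatalization: no change — [pidobakbi]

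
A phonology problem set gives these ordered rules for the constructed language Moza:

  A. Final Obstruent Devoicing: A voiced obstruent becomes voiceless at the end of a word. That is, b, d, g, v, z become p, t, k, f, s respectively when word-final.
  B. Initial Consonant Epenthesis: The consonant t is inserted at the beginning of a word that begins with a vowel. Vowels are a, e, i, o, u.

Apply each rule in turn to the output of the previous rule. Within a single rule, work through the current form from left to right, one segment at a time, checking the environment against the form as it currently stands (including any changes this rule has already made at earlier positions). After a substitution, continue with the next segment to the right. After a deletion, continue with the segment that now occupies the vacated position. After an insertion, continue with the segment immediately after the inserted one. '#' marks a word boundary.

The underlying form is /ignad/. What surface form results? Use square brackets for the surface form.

A Final Obstruent Devoicing: [ignad] → [ignat]
B Initial Consonant Epenthesis: [ignat] → [tignat]

[tignat]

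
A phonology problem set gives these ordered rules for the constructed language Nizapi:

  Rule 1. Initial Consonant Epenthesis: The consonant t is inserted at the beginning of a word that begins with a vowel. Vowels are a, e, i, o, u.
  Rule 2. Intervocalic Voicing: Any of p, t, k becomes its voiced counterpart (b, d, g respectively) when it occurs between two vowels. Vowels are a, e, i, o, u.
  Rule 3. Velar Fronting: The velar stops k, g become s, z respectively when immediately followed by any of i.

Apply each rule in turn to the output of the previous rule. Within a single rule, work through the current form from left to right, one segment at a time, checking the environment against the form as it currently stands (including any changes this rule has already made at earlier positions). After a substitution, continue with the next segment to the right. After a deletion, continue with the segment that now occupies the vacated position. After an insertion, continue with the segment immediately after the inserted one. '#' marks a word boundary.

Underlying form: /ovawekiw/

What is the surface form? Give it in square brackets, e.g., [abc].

[tovaweziw]

Rule 1 Initial Consonant Epenthesis: [ovawekiw] → [tovawekiw]
Rule 2 Intervocalic Voicing: [tovawekiw] → [tovawegiw]
Rule 3 Velar Fronting: [tovawegiw] → [tovaweziw]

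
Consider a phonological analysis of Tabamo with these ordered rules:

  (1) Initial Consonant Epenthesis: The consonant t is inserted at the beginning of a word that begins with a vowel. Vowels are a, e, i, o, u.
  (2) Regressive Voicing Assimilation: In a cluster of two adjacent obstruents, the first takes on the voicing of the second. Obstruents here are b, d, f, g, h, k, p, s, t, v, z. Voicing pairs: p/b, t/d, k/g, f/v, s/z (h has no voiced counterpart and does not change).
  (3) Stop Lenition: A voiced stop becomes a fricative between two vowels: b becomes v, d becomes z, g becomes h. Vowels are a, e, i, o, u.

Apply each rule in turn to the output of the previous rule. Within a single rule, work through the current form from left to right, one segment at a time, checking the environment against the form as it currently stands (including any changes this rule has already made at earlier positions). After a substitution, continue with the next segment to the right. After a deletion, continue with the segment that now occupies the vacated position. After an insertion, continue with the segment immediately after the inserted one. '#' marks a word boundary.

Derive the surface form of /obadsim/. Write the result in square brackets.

[tovatsim]

(1) Initial Consonant Epenthesis: [obadsim] → [tobadsim]
(2) Regressive Voicing Assimilation: [tobadsim] → [tobatsim]
(3) Stop Lenition: [tobatsim] → [tovatsim]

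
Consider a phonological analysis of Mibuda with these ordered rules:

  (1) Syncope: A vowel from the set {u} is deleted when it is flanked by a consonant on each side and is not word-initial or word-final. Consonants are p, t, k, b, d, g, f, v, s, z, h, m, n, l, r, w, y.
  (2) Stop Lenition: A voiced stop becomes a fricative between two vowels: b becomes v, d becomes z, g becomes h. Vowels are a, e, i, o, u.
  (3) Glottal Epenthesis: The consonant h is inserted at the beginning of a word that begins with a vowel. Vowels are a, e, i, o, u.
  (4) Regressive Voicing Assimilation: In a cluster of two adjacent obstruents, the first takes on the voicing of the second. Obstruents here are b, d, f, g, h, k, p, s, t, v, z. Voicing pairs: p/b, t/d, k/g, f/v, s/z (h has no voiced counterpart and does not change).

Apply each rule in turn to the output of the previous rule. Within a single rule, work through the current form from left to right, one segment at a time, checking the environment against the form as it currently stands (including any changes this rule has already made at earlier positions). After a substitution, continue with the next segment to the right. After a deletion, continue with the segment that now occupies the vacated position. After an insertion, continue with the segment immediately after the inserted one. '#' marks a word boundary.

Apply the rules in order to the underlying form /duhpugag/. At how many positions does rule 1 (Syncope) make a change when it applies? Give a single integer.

2

(1) Syncope: [duhpugag] → [dhpgag]
(2) Stop Lenition: no change — [dhpgag]
(3) Glottal Epenthesis: no change — [dhpgag]
(4) Regressive Voicing Assimilation: [dhpgag] → [thbgag]
Rule 1 changed 2 position(s).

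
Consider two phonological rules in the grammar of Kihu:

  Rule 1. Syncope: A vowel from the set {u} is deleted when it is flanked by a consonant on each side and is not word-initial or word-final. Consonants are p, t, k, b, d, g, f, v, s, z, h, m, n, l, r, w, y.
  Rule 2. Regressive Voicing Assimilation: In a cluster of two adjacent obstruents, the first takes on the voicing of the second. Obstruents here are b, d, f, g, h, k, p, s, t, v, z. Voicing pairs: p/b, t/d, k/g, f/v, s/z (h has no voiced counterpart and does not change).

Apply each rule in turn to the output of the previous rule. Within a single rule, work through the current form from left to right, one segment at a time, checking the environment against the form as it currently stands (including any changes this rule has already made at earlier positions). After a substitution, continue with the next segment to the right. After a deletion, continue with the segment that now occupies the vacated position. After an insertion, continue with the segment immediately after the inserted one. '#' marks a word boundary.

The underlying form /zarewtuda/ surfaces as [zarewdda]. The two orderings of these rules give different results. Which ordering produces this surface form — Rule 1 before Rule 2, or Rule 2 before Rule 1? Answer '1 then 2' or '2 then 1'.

Order 1 then 2:
  1 Syncope: [zarewtuda] → [zarewtda]
  2 Regressive Voicing Assimilation: [zarewtda] → [zarewdda]
  result: [zarewdda]
Order 2 then 1:
  2 Regressive Voicing Assimilation: no change — [zarewtuda]
  1 Syncope: [zarewtuda] → [zarewtda]
  result: [zarewtda]

1 then 2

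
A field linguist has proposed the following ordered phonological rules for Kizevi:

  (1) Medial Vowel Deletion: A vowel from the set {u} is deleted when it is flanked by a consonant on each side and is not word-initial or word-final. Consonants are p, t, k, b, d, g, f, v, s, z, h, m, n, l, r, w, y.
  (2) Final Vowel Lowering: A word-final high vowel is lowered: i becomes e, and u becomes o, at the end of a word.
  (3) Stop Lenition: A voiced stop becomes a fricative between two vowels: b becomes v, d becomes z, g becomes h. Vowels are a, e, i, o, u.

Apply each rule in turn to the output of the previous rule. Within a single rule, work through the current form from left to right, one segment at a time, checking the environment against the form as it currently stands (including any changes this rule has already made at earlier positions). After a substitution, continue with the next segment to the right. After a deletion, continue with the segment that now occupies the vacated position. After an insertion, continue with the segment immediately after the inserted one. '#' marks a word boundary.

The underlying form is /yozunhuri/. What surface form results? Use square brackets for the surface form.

(1) Medial Vowel Deletion: [yozunhuri] → [yoznhri]
(2) Final Vowel Lowering: [yoznhri] → [yoznhre]
(3) Stop Lenition: no change — [yoznhre]

[yoznhre]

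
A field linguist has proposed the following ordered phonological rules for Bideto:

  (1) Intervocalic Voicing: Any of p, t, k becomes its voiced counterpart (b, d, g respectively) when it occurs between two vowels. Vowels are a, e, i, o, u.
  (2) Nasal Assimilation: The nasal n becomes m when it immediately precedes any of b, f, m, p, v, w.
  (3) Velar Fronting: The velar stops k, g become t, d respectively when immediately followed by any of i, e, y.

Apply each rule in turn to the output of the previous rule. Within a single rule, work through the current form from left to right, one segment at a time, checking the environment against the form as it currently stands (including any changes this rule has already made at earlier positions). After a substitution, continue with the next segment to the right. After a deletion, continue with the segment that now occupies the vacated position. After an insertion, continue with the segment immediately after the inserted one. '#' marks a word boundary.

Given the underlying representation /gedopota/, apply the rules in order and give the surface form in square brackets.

[dedoboda]

(1) Intervocalic Voicing: [gedopota] → [gedoboda]
(2) Nasal Assimilation: no change — [gedoboda]
(3) Velar Fronting: [gedoboda] → [dedoboda]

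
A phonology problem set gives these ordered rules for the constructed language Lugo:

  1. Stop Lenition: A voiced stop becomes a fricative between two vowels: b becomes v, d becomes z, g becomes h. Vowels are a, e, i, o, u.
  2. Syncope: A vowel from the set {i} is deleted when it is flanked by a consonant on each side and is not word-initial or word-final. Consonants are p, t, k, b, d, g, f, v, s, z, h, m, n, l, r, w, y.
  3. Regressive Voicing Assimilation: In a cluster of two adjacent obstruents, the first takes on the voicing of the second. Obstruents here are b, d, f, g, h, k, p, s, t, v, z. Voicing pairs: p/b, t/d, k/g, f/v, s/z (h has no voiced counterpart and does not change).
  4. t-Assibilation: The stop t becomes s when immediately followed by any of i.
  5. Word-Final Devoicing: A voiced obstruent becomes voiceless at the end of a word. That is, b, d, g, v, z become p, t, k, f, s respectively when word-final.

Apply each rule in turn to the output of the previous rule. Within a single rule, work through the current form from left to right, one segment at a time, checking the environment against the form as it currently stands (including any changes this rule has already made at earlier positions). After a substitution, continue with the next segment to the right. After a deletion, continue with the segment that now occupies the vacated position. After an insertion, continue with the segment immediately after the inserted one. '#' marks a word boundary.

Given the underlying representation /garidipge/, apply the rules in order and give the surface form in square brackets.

[garsbge]

1 Stop Lenition: [garidipge] → [garizipge]
2 Syncope: [garizipge] → [garzpge]
3 Regressive Voicing Assimilation: [garzpge] → [garsbge]
4 t-Assibilation: no change — [garsbge]
5 Word-Final Devoicing: no change — [garsbge]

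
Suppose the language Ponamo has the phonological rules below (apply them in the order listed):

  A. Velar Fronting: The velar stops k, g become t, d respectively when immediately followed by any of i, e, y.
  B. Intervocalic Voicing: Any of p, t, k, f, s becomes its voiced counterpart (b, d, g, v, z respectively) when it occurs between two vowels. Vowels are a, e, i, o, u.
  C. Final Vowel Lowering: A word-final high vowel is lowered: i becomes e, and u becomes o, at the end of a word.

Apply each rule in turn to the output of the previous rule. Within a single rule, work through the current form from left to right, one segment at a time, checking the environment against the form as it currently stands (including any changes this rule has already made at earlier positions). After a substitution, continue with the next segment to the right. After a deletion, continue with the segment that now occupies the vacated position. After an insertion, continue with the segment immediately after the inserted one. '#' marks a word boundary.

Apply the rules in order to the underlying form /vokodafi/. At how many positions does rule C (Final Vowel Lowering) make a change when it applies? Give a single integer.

A Velar Fronting: no change — [vokodafi]
B Intervocalic Voicing: [vokodafi] → [vogodavi]
C Final Vowel Lowering: [vogodavi] → [vogodave]
Rule C changed 1 position(s).

1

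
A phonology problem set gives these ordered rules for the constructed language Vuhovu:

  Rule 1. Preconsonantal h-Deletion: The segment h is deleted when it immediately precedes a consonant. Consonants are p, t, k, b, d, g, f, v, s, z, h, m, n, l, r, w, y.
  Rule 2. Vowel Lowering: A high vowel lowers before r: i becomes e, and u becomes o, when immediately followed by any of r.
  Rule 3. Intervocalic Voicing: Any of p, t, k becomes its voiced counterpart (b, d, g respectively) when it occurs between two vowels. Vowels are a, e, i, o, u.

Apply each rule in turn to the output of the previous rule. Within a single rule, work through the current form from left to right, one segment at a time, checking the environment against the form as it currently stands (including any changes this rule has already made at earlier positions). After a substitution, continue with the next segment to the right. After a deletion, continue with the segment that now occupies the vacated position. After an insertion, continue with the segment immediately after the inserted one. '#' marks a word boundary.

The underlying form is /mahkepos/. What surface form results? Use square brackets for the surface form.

[magebos]

Rule 1 Preconsonantal h-Deletion: [mahkepos] → [makepos]
Rule 2 Vowel Lowering: no change — [makepos]
Rule 3 Intervocalic Voicing: [makepos] → [magebos]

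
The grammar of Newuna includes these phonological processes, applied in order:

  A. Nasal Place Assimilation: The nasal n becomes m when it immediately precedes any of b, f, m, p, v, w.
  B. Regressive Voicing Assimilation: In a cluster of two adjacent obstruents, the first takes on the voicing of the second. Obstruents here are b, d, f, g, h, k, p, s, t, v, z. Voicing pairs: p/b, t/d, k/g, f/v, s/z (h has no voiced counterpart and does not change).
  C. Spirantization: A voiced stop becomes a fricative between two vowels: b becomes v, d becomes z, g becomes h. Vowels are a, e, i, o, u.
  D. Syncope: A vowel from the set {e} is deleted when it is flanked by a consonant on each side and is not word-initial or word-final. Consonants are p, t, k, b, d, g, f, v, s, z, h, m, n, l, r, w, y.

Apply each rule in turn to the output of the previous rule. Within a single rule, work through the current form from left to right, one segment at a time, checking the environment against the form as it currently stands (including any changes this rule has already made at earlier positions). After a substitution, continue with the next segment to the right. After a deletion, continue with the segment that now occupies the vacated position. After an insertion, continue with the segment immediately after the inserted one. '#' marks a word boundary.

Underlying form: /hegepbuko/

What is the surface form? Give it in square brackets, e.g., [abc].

[hhbbuko]

A Nasal Place Assimilation: no change — [hegepbuko]
B Regressive Voicing Assimilation: [hegepbuko] → [hegebbuko]
C Spirantization: [hegebbuko] → [hehebbuko]
D Syncope: [hehebbuko] → [hhbbuko]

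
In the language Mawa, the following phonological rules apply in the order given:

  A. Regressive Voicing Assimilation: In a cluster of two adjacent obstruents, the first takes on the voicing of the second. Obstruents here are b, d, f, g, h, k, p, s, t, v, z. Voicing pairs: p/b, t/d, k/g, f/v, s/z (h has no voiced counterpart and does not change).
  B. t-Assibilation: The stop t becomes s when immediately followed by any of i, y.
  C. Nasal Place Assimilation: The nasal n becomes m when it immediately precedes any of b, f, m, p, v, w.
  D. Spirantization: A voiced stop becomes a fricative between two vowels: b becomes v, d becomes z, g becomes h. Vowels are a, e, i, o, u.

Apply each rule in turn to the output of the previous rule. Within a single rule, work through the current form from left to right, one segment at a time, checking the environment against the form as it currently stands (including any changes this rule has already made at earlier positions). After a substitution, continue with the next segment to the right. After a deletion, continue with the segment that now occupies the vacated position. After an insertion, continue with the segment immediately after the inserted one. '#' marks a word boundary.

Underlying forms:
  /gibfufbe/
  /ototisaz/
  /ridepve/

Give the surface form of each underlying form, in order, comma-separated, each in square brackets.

/gibfufbe/:
  A Regressive Voicing Assimilation: [gibfufbe] → [gipfuvbe]
  B t-Assibilation: no change — [gipfuvbe]
  C Nasal Place Assimilation: no change — [gipfuvbe]
  D Spirantization: no change — [gipfuvbe]
/ototisaz/:
  A Regressive Voicing Assimilation: no change — [ototisaz]
  B t-Assibilation: [ototisaz] → [otosisaz]
  C Nasal Place Assimilation: no change — [otosisaz]
  D Spirantization: no change — [otosisaz]
/ridepve/:
  A Regressive Voicing Assimilation: [ridepve] → [ridebve]
  B t-Assibilation: no change — [ridebve]
  C Nasal Place Assimilation: no change — [ridebve]
  D Spirantization: [ridebve] → [rizebve]

[gipfuvbe], [otosisaz], [rizebve]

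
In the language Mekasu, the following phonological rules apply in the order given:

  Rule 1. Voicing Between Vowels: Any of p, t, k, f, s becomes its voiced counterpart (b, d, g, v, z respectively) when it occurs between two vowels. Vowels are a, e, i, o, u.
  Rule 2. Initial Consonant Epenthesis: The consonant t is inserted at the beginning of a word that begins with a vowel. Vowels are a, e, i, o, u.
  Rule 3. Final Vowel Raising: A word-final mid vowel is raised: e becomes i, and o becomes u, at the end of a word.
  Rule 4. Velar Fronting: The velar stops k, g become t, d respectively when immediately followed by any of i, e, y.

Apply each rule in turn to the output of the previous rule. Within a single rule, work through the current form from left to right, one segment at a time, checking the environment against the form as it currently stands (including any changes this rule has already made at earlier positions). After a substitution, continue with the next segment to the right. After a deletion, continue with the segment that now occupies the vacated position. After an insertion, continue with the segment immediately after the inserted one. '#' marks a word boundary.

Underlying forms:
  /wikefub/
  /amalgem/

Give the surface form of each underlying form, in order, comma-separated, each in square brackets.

/wikefub/:
  Rule 1 Voicing Between Vowels: [wikefub] → [wigevub]
  Rule 2 Initial Consonant Epenthesis: no change — [wigevub]
  Rule 3 Final Vowel Raising: no change — [wigevub]
  Rule 4 Velar Fronting: [wigevub] → [widevub]
/amalgem/:
  Rule 1 Voicing Between Vowels: no change — [amalgem]
  Rule 2 Initial Consonant Epenthesis: [amalgem] → [tamalgem]
  Rule 3 Final Vowel Raising: no change — [tamalgem]
  Rule 4 Velar Fronting: [tamalgem] → [tamaldem]

[widevub], [tamaldem]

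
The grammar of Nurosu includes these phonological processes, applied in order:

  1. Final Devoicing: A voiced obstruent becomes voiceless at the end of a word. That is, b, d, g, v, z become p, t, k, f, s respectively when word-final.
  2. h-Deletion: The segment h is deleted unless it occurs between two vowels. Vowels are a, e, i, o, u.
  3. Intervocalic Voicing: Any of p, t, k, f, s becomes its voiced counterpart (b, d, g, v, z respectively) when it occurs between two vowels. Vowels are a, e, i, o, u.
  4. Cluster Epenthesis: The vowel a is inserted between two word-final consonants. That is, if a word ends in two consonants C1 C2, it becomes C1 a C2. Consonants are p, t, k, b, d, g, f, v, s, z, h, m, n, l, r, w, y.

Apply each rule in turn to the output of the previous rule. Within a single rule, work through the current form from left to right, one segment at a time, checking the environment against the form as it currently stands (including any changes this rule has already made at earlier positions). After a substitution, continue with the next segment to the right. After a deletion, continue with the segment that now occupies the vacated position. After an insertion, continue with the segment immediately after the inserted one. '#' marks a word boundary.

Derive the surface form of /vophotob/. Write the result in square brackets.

[vobodop]

1 Final Devoicing: [vophotob] → [vophotop]
2 h-Deletion: [vophotop] → [vopotop]
3 Intervocalic Voicing: [vopotop] → [vobodop]
4 Cluster Epenthesis: no change — [vobodop]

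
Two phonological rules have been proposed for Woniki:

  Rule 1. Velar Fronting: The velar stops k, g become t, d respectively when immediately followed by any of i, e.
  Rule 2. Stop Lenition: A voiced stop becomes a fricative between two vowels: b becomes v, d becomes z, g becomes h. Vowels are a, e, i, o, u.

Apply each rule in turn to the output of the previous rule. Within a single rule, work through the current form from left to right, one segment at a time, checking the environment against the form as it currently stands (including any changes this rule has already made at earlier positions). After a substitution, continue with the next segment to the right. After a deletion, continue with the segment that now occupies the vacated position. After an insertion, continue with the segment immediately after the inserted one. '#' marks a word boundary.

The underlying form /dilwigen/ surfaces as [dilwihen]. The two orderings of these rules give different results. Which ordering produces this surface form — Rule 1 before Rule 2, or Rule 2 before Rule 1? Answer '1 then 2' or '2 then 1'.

Order 1 then 2:
  1 Velar Fronting: [dilwigen] → [dilwiden]
  2 Stop Lenition: [dilwiden] → [dilwizen]
  result: [dilwizen]
Order 2 then 1:
  2 Stop Lenition: [dilwigen] → [dilwihen]
  1 Velar Fronting: no change — [dilwihen]
  result: [dilwihen]

2 then 1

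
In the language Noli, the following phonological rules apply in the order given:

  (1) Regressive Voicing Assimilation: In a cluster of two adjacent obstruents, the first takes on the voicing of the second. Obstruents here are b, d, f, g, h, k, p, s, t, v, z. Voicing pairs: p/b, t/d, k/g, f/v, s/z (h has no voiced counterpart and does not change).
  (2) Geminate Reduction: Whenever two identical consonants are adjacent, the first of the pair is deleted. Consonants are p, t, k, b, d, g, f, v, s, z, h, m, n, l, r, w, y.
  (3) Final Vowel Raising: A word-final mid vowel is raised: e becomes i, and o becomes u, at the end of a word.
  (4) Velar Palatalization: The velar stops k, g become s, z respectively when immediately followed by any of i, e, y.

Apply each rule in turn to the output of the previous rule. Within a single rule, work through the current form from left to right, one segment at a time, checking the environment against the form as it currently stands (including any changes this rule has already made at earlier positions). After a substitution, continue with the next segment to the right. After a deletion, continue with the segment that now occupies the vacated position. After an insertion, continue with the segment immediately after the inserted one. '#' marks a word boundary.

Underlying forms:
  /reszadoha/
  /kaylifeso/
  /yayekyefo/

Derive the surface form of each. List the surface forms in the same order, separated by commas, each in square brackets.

[rezadoha], [kaylifesu], [yayesyefu]

/reszadoha/:
  (1) Regressive Voicing Assimilation: [reszadoha] → [rezzadoha]
  (2) Geminate Reduction: [rezzadoha] → [rezadoha]
  (3) Final Vowel Raising: no change — [rezadoha]
  (4) Velar Palatalization: no change — [rezadoha]
/kaylifeso/:
  (1) Regressive Voicing Assimilation: no change — [kaylifeso]
  (2) Geminate Reduction: no change — [kaylifeso]
  (3) Final Vowel Raising: [kaylifeso] → [kaylifesu]
  (4) Velar Palatalization: no change — [kaylifesu]
/yayekyefo/:
  (1) Regressive Voicing Assimilation: no change — [yayekyefo]
  (2) Geminate Reduction: no change — [yayekyefo]
  (3) Final Vowel Raising: [yayekyefo] → [yayekyefu]
  (4) Velar Palatalization: [yayekyefu] → [yayesyefu]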